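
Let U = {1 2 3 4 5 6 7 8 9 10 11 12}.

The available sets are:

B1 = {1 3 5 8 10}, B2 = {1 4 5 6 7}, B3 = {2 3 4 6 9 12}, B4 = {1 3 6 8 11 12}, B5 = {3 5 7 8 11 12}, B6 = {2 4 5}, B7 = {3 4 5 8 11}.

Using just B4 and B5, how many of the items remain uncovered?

4

Union of B4, B5 = {1, 3, 5, 6, 7, 8, 11, 12}.
Not covered: 2, 4, 9, 10 — 4 items.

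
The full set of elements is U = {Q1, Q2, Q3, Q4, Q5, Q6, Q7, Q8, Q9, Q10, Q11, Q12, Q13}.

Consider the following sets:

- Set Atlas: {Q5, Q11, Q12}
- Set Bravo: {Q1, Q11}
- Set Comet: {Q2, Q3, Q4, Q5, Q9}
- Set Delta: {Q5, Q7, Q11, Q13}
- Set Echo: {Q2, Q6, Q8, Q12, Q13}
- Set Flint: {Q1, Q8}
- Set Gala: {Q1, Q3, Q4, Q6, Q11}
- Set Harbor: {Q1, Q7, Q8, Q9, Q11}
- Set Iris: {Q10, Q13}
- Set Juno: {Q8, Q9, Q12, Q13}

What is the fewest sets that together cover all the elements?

Comet and Echo and Harbor and Iris together: Comet ∪ Echo ∪ Harbor ∪ Iris = {Q1, Q2, Q3, Q4, Q5, Q6, Q7, Q8, Q9, Q10, Q11, Q12, Q13} — every element is covered.
Only Iris contains Q10, so Iris is forced; the remaining 11 elements need at least 3 more sets (each remaining set adds at most 5) — so at least 4 sets are needed, and 4 is optimal.

4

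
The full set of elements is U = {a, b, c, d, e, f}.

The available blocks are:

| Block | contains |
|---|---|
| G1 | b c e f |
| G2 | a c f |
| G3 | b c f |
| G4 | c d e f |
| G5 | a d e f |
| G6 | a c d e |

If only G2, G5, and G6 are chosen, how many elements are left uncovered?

1

Union of G2, G5, G6 = {a, c, d, e, f}.
Not covered: b — 1 element.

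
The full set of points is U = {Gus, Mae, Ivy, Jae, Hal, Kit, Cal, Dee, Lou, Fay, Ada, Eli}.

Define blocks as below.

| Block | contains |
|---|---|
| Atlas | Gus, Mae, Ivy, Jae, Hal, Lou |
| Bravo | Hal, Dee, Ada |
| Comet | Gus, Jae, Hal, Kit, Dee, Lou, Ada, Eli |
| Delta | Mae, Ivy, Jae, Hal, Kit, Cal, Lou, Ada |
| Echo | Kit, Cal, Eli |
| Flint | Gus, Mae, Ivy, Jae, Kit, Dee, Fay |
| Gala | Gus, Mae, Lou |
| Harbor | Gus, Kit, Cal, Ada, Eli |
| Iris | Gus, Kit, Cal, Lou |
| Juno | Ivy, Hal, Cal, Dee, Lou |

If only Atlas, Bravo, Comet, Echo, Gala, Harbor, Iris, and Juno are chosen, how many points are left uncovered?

1

Union of Atlas, Bravo, Comet, Echo, Gala, Harbor, Iris, Juno = {Gus, Mae, Ivy, Jae, Hal, Kit, Cal, Dee, Lou, Ada, Eli}.
Not covered: Fay — 1 point.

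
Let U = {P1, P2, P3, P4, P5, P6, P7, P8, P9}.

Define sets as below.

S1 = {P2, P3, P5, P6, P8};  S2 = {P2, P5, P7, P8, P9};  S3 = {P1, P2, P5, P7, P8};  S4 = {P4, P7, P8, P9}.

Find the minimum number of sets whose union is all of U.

3

Take {S1, S3, S4}. Their union is {P1, P2, P3, P4, P5, P6, P7, P8, P9}, which is all 9 elements.
Only S3 contains P1, so S3 is forced; the remaining 4 elements need at least 2 more sets (each remaining set adds at most 2) — so at least 3 sets are needed, and 3 is optimal.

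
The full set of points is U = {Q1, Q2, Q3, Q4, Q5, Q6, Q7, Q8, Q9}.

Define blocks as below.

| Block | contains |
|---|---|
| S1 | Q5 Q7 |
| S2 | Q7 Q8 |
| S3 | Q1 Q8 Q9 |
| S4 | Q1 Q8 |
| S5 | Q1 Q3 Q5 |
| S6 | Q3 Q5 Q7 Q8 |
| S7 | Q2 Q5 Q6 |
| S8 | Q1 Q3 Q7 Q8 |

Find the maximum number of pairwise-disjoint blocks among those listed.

2

S2, S7 are pairwise disjoint (S2={Q7,Q8}; S7={Q2,Q5,Q6}).
Every remaining block overlaps one of these, and no 3 of the listed blocks are pairwise disjoint, so 2 is the maximum.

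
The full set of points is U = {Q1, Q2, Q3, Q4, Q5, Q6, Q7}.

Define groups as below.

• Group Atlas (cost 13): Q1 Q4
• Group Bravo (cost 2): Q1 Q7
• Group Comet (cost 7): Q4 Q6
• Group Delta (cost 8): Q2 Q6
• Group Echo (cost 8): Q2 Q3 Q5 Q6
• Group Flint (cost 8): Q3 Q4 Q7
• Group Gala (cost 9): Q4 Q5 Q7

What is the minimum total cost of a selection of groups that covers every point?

17

Bravo, Comet, Echo together cover every point (Bravo ∪ Comet ∪ Echo = {Q1, Q2, Q3, Q4, Q5, Q6, Q7}); total cost 2 + 7 + 8 = 17.
No covering selection has total cost below 17.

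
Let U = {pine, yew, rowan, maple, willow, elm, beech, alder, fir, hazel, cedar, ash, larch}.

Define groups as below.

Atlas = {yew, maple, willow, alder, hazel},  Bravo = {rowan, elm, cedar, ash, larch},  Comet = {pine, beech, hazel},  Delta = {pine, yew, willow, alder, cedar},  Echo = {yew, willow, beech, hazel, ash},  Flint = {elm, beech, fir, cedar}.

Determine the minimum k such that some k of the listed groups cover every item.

Take {Atlas, Bravo, Delta, Flint}. Their union is {pine, yew, rowan, maple, willow, elm, beech, alder, fir, hazel, cedar, ash, larch}, which is all 13 items.
No 3 of the 6 groups cover everything (all 20 combinations miss at least one item), so 4 is optimal.

4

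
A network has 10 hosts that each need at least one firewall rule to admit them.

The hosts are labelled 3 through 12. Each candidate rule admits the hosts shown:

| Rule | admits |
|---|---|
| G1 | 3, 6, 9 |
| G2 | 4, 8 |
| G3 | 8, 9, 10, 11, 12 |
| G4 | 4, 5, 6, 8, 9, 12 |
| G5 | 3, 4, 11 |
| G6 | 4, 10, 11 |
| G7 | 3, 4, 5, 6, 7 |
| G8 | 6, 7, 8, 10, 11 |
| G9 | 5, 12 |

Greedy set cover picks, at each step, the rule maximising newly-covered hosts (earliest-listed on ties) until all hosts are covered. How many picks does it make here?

3

Greedy: pick G4 (covers 6 new) → pick G8 (covers 3 new) → pick G1 (covers 1 new). Total picks: 3.
(The true minimum cover uses only 2 rules, so greedy is not optimal here.)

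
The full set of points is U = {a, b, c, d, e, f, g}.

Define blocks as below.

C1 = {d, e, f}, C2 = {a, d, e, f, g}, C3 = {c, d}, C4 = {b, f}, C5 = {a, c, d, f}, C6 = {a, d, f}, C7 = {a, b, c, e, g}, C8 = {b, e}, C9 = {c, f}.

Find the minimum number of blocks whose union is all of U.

C1 and C7 cover everything between them: the union {a, b, c, d, e, f, g} is all of U.
No single block has all 7 points (the largest, C2, has 5), so 2 is optimal.

2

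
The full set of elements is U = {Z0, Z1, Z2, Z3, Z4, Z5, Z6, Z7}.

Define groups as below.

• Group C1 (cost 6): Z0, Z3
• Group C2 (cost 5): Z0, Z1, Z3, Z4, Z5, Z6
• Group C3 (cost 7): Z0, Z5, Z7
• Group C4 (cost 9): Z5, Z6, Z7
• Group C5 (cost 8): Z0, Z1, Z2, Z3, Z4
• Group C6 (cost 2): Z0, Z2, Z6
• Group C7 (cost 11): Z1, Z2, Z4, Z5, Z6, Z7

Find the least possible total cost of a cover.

14

C2, C3, C6 together cover every element (C2 ∪ C3 ∪ C6 = {Z0, Z1, Z2, Z3, Z4, Z5, Z6, Z7}); total cost 5 + 7 + 2 = 14.
No covering selection has total cost below 14.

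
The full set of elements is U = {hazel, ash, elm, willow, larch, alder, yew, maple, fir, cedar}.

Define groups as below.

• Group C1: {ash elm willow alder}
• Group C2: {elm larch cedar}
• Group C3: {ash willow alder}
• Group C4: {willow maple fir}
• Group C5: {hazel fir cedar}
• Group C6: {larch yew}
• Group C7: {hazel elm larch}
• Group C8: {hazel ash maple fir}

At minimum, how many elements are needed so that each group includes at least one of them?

3

Take H = {ash, larch, fir}. Each listed group contains at least one of these, so H is a hitting set of size 3.
The groups C3, C5, C6 are pairwise disjoint, so any hitting set needs a separate element for each — at least 3. Hence 3 is optimal.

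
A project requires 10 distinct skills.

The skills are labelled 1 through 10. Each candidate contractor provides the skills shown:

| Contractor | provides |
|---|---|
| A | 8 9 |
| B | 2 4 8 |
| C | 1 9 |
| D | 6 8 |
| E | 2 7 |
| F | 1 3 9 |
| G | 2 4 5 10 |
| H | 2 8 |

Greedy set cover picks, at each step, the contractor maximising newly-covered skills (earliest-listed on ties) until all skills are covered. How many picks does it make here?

Greedy: pick G (covers 4 new) → pick F (covers 3 new) → pick D (covers 2 new) → pick E (covers 1 new). Total picks: 4.

4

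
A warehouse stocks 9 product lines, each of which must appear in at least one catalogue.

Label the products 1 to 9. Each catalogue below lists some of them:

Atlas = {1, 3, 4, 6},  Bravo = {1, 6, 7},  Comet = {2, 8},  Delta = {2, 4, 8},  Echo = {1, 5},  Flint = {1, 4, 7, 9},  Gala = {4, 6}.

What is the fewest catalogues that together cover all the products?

Atlas and Comet and Echo and Flint together: Atlas ∪ Comet ∪ Echo ∪ Flint = {1, 2, 3, 4, 5, 6, 7, 8, 9} — every product is covered.
Only Atlas contains 3, so Atlas is forced; the remaining 5 products need at least 3 more catalogues (each remaining catalogue adds at most 2) — so at least 4 catalogues are needed, and 4 is optimal.

4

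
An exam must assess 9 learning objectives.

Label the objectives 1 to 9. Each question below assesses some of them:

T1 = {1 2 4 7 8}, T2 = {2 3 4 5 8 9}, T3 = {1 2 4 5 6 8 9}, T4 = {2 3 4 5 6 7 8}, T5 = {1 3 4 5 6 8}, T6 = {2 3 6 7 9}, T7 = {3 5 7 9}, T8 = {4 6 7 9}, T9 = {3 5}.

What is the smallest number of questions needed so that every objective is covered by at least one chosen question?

2

Take {T3, T6}. Their union is {1, 2, 3, 4, 5, 6, 7, 8, 9}, which is all 9 objectives.
No single question has all 9 objectives (the largest, T3, has 7), so 2 is optimal.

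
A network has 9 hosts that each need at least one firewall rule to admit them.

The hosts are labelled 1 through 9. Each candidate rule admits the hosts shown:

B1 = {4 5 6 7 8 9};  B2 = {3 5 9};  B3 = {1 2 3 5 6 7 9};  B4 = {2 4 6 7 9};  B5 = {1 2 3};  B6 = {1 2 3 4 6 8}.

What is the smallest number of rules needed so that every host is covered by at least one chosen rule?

Take {B1, B5}. Their union is {1, 2, 3, 4, 5, 6, 7, 8, 9}, which is all 9 hosts.
No single rule has all 9 hosts (the largest, B3, has 7), so 2 is optimal.

2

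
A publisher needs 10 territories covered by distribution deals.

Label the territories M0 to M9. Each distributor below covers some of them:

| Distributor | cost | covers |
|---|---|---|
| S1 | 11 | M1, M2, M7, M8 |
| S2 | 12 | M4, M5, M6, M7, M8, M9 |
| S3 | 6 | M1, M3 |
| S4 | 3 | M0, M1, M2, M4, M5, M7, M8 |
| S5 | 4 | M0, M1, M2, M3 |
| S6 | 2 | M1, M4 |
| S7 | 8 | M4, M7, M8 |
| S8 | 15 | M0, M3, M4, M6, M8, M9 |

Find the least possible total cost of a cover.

S2, S5 together cover every territory (S2 ∪ S5 = {M0, M1, M2, M3, M4, M5, M6, M7, M8, M9}); total cost 12 + 4 = 16.
The greedy pick S4, S5, S2 costs 19; no covering selection beats 16.

16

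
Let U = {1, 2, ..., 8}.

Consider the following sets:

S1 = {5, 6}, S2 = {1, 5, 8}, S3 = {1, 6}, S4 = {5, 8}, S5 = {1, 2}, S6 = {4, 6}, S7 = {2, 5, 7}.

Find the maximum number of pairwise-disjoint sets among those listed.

3

S4, S5, S6 are pairwise disjoint (S4={5,8}; S5={1,2}; S6={4,6}).
Every remaining set overlaps one of these, and no 4 of the listed sets are pairwise disjoint, so 3 is the maximum.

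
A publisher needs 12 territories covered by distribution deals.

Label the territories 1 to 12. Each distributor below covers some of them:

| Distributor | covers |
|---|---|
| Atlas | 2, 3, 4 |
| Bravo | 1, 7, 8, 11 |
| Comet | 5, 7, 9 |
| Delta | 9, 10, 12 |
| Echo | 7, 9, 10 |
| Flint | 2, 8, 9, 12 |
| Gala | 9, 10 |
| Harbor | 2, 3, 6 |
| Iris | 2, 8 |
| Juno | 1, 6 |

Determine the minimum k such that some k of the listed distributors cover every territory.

Take {Atlas, Bravo, Comet, Delta, Harbor}. Their union is {1, 2, 3, 4, 5, 6, 7, 8, 9, 10, 11, 12}, which is all 12 territories.
No 4 of the 10 distributors cover everything (all 210 combinations miss at least one territory), so 5 is optimal.

5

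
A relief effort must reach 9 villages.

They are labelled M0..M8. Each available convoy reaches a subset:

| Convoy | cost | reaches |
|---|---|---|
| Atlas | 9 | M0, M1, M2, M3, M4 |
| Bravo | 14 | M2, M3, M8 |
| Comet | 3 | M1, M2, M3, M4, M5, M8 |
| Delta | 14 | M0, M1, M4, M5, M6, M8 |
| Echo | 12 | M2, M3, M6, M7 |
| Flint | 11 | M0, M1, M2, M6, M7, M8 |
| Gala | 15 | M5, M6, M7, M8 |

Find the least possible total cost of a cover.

14

Comet, Flint together cover every village (Comet ∪ Flint = {M0, M1, M2, M3, M4, M5, M6, M7, M8}); total cost 3 + 11 = 14.
No covering selection has total cost below 14.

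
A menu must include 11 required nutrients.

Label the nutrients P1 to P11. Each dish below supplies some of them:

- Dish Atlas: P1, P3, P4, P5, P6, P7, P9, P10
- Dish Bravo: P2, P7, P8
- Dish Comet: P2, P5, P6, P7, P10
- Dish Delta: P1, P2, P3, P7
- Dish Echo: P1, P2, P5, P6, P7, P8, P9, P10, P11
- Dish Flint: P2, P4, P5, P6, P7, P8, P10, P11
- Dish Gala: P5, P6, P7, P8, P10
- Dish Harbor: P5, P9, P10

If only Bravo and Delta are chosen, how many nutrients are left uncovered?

6

Union of Bravo, Delta = {P1, P2, P3, P7, P8}.
Not covered: P4, P5, P6, P9, P10, P11 — 6 nutrients.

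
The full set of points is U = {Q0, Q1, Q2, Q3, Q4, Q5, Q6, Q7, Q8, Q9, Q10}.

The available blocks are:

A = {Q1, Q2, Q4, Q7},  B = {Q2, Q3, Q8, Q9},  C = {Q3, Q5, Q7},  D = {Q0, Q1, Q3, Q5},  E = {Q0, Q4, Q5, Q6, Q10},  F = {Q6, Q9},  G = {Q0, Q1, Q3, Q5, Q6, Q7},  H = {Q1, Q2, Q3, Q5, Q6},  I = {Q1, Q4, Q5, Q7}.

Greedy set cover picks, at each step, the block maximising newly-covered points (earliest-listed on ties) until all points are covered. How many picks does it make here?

3

Greedy: pick G (covers 6 new) → pick B (covers 3 new) → pick E (covers 2 new). Total picks: 3.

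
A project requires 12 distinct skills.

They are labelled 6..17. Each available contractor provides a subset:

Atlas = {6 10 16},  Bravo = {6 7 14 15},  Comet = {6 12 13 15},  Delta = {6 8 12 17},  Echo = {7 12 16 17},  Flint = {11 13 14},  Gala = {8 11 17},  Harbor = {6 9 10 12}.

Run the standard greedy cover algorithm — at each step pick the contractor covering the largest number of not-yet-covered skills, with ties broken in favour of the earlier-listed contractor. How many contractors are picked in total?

Greedy: pick Bravo (covers 4 new) → pick Delta (covers 3 new) → pick Atlas (covers 2 new) → pick Flint (covers 2 new) → pick Harbor (covers 1 new). Total picks: 5.

5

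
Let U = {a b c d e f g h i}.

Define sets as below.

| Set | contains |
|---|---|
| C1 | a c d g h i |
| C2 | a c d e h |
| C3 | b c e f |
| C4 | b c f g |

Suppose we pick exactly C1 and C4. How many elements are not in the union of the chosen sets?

1

Union of C1, C4 = {a, b, c, d, f, g, h, i}.
Not covered: e — 1 element.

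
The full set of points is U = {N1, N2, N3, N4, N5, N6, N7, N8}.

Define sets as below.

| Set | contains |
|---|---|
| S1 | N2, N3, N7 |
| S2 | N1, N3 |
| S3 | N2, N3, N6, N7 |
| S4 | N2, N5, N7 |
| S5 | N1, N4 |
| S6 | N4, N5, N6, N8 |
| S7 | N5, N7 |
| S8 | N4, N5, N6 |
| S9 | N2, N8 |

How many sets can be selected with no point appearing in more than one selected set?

3

S5, S7, S9 are pairwise disjoint (S5={N1,N4}; S7={N5,N7}; S9={N2,N8}).
Every remaining set overlaps one of these, and no 4 of the listed sets are pairwise disjoint, so 3 is the maximum.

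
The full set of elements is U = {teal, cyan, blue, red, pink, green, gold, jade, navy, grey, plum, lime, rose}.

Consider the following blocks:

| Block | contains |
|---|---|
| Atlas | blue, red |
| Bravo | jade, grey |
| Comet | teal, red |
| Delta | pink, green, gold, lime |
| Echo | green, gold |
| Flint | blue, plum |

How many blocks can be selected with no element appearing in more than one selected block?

Bravo, Comet, Echo, Flint are pairwise disjoint (Bravo={jade,grey}; Comet={teal,red}; Echo={green,gold}; Flint={blue,plum}).
Every remaining block overlaps one of these, and no 5 of the listed blocks are pairwise disjoint, so 4 is the maximum.

4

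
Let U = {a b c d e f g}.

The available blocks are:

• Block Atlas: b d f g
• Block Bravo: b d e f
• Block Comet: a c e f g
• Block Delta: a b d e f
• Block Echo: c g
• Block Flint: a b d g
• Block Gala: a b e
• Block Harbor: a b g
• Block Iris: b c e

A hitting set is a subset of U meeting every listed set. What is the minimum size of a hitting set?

The 2 items {e, g} hit every block.
The blocks Bravo, Echo are pairwise disjoint, so any hitting set needs a separate item for each — at least 2. Hence 2 is optimal.

2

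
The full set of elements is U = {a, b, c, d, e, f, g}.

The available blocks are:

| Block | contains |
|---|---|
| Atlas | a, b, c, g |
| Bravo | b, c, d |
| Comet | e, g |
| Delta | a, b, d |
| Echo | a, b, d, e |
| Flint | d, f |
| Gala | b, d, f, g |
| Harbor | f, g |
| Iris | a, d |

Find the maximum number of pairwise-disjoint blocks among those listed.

2

Bravo, Harbor are pairwise disjoint (Bravo={b,c,d}; Harbor={f,g}).
Every remaining block overlaps one of these, and no 3 of the listed blocks are pairwise disjoint, so 2 is the maximum.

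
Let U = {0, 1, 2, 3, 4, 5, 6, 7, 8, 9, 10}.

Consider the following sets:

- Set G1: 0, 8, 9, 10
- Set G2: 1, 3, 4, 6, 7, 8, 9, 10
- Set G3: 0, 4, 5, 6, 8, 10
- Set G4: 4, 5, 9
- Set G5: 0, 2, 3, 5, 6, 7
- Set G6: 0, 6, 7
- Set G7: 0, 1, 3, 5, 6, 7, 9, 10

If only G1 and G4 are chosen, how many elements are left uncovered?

5

Union of G1, G4 = {0, 4, 5, 8, 9, 10}.
Not covered: 1, 2, 3, 6, 7 — 5 elements.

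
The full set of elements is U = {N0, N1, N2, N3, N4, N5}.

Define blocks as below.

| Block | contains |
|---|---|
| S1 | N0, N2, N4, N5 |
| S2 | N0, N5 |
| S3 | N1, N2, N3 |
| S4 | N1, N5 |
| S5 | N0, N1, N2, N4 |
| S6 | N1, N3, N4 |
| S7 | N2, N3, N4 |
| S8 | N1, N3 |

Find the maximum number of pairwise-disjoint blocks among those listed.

S4, S7 are pairwise disjoint (S4={N1,N5}; S7={N2,N3,N4}).
Every remaining block overlaps one of these, and no 3 of the listed blocks are pairwise disjoint, so 2 is the maximum.

2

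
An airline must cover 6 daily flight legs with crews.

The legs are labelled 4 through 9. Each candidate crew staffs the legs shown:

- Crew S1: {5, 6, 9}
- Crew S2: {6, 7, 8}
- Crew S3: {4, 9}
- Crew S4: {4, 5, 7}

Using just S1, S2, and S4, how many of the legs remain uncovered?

0

Union of S1, S2, S4 = {4, 5, 6, 7, 8, 9} — that's every leg, so 0 are uncovered.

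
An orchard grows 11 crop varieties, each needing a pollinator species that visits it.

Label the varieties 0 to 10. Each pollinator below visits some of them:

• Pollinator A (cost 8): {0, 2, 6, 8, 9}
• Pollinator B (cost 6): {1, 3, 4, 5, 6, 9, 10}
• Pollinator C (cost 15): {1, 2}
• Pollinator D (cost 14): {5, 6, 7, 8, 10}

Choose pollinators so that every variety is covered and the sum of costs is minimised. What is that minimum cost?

A, B, D together cover every variety (A ∪ B ∪ D = {0, 1, 2, 3, 4, 5, 6, 7, 8, 9, 10}); total cost 8 + 6 + 14 = 28.
No covering selection has total cost below 28.

28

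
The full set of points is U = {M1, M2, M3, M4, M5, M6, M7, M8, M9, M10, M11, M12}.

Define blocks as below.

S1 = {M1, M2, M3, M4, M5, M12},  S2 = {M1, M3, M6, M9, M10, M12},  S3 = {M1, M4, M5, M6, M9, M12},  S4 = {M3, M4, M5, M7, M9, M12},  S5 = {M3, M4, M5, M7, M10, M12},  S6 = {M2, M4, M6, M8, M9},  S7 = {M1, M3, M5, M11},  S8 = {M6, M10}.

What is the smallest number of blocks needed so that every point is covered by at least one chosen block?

3

S5, S6, and S7 cover everything between them: the union {M1, M2, M3, M4, M5, M6, M7, M8, M9, M10, M11, M12} is all of U.
Only S6 contains M8, so S6 is forced; the remaining 7 points need at least 2 more blocks (each remaining block adds at most 5) — so at least 3 blocks are needed, and 3 is optimal.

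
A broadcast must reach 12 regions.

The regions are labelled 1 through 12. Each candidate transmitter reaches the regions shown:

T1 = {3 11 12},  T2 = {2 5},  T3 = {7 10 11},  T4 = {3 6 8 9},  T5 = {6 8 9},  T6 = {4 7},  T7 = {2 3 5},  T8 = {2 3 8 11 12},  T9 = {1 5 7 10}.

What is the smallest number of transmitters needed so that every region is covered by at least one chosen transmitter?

4

Take {T5, T6, T8, T9}. Their union is {1, 2, 3, 4, 5, 6, 7, 8, 9, 10, 11, 12}, which is all 12 regions.
No 3 of the 9 transmitters cover everything (all 84 combinations miss at least one region), so 4 is optimal.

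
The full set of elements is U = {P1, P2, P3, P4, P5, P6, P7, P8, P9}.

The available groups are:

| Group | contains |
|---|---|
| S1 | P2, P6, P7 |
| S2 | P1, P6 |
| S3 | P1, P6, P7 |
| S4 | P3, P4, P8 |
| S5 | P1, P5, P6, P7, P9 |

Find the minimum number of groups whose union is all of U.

3

S1, S4, and S5 cover everything between them: the union {P1, P2, P3, P4, P5, P6, P7, P8, P9} is all of U.
Only S1 contains P2, so S1 is forced; the remaining 6 elements need at least 2 more groups (each remaining group adds at most 3) — so at least 3 groups are needed, and 3 is optimal.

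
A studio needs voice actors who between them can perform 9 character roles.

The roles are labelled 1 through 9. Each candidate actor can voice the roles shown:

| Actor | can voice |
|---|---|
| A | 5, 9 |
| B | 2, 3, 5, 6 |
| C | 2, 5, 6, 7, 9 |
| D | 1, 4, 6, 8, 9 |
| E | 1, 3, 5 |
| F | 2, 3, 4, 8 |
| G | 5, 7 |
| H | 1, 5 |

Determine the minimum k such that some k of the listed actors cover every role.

C and F and H together: C ∪ F ∪ H = {1, 2, 3, 4, 5, 6, 7, 8, 9} — every role is covered.
No 2 of the 8 actors cover everything (all 28 combinations miss at least one role), so 3 is optimal.

3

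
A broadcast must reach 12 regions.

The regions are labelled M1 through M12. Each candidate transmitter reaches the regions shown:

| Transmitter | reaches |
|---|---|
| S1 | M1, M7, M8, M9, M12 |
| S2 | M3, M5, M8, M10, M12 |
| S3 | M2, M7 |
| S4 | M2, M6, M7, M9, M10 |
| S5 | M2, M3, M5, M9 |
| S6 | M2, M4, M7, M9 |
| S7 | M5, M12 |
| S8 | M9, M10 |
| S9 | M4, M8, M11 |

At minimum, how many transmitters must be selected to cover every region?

Take {S1, S4, S5, S9}. Their union is {M1, M2, M3, M4, M5, M6, M7, M8, M9, M10, M11, M12}, which is all 12 regions.
Only S1 contains M1, so S1 is forced; the remaining 7 regions need at least 3 more transmitters (each remaining transmitter adds at most 3) — so at least 4 transmitters are needed, and 4 is optimal.

4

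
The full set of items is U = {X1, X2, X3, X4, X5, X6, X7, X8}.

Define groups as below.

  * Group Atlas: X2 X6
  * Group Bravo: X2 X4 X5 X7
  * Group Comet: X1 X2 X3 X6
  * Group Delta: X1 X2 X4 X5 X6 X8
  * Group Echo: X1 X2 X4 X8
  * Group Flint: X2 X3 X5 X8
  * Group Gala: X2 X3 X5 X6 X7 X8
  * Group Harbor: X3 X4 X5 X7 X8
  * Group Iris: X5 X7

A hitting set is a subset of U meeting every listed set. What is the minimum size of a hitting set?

H = {X2, X7} meets every group (each contains at least one member of H), and |H| = 2.
The groups Comet, Iris are pairwise disjoint, so any hitting set needs a separate item for each — at least 2. Hence 2 is optimal.

2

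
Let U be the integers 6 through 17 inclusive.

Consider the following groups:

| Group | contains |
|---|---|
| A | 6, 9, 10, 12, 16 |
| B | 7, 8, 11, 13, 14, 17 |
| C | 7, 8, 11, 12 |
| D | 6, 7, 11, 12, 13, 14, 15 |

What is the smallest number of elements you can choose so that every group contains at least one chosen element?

Take H = {7, 9}. Each listed group contains at least one of these, so H is a hitting set of size 2.
The groups A, B are pairwise disjoint, so any hitting set needs a separate element for each — at least 2. Hence 2 is optimal.

2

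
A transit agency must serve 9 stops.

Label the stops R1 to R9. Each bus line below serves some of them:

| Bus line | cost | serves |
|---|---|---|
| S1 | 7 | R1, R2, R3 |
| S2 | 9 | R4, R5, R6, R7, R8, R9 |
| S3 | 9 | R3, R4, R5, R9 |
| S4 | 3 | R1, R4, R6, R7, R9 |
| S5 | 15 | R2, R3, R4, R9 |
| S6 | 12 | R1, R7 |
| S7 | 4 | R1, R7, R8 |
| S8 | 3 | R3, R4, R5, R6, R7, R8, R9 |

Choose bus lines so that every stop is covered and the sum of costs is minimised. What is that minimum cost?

10

S1, S8 together cover every stop (S1 ∪ S8 = {R1, R2, R3, R4, R5, R6, R7, R8, R9}); total cost 7 + 3 = 10.
The greedy pick S8, S4, S1 costs 13; no covering selection beats 10.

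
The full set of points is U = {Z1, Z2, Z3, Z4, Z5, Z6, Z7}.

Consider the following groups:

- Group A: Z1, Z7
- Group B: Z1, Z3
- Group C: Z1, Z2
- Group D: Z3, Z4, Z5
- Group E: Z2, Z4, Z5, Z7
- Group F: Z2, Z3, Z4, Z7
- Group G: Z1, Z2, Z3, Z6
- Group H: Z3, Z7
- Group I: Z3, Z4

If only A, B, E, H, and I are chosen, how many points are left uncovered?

1

Union of A, B, E, H, I = {Z1, Z2, Z3, Z4, Z5, Z7}.
Not covered: Z6 — 1 point.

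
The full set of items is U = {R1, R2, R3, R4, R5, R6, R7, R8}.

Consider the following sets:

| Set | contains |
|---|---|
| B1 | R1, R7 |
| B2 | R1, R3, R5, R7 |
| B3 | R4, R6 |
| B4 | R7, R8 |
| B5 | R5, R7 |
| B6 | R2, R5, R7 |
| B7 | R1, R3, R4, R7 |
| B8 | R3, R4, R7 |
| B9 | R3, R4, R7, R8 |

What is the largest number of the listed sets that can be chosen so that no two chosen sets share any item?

2

B1, B3 are pairwise disjoint (B1={R1,R7}; B3={R4,R6}).
Every remaining set overlaps one of these, and no 3 of the listed sets are pairwise disjoint, so 2 is the maximum.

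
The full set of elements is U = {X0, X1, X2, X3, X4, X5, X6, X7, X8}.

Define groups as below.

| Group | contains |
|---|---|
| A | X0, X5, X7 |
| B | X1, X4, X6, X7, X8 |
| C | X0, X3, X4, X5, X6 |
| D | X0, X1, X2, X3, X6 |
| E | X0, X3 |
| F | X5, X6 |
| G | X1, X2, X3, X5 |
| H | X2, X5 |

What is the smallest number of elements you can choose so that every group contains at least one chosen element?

3

T = {X0, X5, X6} meets every group (each contains at least one member of T), and |T| = 3.
The groups B, E, H are pairwise disjoint, so any hitting set needs a separate element for each — at least 3. Hence 3 is optimal.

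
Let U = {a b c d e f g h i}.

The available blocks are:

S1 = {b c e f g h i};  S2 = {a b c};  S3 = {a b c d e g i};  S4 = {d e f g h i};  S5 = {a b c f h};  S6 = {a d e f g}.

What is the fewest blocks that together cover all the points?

2

Take {S1, S3}. Their union is {a, b, c, d, e, f, g, h, i}, which is all 9 points.
No single block has all 9 points (the largest, S1, has 7), so 2 is optimal.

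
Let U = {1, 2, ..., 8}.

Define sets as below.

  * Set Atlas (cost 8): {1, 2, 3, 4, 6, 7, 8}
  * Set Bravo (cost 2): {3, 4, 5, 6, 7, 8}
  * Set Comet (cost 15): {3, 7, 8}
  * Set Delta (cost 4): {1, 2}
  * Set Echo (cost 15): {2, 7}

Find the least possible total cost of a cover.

Bravo, Delta together cover every point (Bravo ∪ Delta = {1, 2, 3, 4, 5, 6, 7, 8}); total cost 2 + 4 = 6.
No covering selection has total cost below 6.

6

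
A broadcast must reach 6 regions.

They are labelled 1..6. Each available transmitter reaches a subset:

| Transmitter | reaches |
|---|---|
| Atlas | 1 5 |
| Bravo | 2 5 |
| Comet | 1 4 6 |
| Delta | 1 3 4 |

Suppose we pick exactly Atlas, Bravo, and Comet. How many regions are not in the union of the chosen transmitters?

1

Union of Atlas, Bravo, Comet = {1, 2, 4, 5, 6}.
Not covered: 3 — 1 region.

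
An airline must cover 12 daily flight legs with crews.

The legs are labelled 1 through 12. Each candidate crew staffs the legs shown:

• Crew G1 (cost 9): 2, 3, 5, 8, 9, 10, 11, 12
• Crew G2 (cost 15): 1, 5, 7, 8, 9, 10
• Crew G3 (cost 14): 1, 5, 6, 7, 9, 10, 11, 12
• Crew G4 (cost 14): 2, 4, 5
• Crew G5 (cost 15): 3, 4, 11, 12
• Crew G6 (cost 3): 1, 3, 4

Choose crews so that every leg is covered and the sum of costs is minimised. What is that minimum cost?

26

G1, G3, G6 together cover every leg (G1 ∪ G3 ∪ G6 = {1, 2, 3, 4, 5, 6, 7, 8, 9, 10, 11, 12}); total cost 9 + 14 + 3 = 26.
No covering selection has total cost below 26.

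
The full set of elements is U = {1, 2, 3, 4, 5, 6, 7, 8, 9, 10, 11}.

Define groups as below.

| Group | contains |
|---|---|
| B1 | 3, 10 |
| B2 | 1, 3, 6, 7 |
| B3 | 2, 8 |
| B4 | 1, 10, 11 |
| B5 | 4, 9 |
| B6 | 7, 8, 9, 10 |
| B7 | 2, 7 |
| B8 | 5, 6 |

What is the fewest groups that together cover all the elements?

5

Take {B2, B3, B4, B5, B8}. Their union is {1, 2, 3, 4, 5, 6, 7, 8, 9, 10, 11}, which is all 11 elements.
No 4 of the 8 groups cover everything (all 70 combinations miss at least one element), so 5 is optimal.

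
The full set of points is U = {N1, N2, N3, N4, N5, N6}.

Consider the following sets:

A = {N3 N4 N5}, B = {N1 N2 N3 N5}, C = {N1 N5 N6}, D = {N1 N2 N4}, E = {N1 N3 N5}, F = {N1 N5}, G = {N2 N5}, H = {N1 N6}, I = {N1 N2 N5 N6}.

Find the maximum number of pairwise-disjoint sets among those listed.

2

G, H are pairwise disjoint (G={N2,N5}; H={N1,N6}).
Every remaining set overlaps one of these, and no 3 of the listed sets are pairwise disjoint, so 2 is the maximum.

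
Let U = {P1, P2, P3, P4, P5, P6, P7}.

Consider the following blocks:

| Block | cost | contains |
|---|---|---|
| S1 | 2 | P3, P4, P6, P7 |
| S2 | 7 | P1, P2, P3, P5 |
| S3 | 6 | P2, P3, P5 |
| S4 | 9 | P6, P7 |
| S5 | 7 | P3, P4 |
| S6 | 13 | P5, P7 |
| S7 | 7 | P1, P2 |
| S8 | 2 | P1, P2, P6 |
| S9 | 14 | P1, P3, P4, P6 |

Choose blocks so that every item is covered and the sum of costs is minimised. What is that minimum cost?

S1, S2 together cover every item (S1 ∪ S2 = {P1, P2, P3, P4, P5, P6, P7}); total cost 2 + 7 = 9.
The greedy pick S1, S8, S3 costs 10; no covering selection beats 9.

9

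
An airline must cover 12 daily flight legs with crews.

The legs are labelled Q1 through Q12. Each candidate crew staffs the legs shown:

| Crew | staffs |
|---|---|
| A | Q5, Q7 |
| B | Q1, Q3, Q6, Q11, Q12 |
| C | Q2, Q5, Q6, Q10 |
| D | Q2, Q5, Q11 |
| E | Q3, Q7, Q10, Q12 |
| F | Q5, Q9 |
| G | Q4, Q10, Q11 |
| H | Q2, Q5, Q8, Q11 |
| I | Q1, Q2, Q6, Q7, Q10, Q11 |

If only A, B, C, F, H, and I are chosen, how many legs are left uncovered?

1

Union of A, B, C, F, H, I = {Q1, Q2, Q3, Q5, Q6, Q7, Q8, Q9, Q10, Q11, Q12}.
Not covered: Q4 — 1 leg.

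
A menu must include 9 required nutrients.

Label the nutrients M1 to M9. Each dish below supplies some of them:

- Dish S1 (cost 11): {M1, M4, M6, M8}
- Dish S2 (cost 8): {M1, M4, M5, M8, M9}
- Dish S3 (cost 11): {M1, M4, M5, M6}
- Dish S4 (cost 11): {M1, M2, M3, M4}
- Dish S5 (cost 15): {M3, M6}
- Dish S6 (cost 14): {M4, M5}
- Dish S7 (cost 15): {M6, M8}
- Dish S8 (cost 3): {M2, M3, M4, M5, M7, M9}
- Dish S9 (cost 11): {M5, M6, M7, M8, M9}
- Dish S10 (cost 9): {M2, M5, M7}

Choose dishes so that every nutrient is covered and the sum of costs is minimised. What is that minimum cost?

14

S1, S8 together cover every nutrient (S1 ∪ S8 = {M1, M2, M3, M4, M5, M6, M7, M8, M9}); total cost 11 + 3 = 14.
No covering selection has total cost below 14.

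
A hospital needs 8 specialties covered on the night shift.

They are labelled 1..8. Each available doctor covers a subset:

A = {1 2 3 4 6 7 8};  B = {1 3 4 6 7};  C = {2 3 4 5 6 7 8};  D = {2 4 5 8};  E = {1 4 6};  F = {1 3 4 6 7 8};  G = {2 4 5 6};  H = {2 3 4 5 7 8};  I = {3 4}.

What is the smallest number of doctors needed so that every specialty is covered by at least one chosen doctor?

2

Take {B, D}. Their union is {1, 2, 3, 4, 5, 6, 7, 8}, which is all 8 specialties.
No single doctor has all 8 specialties (the largest, A, has 7), so 2 is optimal.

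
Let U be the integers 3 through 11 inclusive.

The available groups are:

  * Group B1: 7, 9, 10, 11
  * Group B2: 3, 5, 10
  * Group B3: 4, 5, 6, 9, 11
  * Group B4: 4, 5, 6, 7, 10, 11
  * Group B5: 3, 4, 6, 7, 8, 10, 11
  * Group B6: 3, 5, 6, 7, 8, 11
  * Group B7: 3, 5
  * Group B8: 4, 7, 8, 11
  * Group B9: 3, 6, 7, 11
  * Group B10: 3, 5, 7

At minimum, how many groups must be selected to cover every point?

B3 and B5 together: B3 ∪ B5 = {3, 4, 5, 6, 7, 8, 9, 10, 11} — every point is covered.
No single group has all 9 points (the largest, B5, has 7), so 2 is optimal.

2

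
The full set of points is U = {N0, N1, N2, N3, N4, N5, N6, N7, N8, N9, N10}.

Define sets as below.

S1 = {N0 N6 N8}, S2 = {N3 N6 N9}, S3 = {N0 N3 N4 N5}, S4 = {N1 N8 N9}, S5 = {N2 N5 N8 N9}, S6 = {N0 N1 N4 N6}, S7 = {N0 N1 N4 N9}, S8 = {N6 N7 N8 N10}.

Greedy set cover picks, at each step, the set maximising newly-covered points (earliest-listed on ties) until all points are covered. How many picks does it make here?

Greedy: pick S3 (covers 4 new) → pick S8 (covers 4 new) → pick S4 (covers 2 new) → pick S5 (covers 1 new). Total picks: 4.

4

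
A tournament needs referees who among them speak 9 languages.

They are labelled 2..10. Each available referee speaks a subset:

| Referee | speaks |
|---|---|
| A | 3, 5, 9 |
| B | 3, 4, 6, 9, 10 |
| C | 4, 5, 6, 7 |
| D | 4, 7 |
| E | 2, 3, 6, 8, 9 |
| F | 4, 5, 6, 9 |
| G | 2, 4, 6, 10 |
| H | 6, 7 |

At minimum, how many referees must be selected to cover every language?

C and E and G together: C ∪ E ∪ G = {2, 3, 4, 5, 6, 7, 8, 9, 10} — every language is covered.
Only E contains 8, so E is forced; the remaining 4 languages need at least 2 more referees (each remaining referee adds at most 3) — so at least 3 referees are needed, and 3 is optimal.

3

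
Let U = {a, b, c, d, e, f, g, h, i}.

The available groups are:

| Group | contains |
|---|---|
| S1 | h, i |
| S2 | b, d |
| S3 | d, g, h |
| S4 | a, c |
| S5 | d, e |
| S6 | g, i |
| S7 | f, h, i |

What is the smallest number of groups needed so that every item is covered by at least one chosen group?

S2, S3, S4, S5, and S7 cover everything between them: the union {a, b, c, d, e, f, g, h, i} is all of U.
No 4 of the 7 groups cover everything (all 35 combinations miss at least one item), so 5 is optimal.

5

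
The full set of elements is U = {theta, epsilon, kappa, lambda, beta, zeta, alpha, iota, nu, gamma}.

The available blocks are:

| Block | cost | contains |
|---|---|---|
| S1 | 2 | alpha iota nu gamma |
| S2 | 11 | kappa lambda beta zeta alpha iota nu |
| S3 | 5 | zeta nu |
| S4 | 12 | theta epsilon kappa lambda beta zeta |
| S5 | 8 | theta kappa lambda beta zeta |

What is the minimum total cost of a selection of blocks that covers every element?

S1, S4 together cover every element (S1 ∪ S4 = {theta, epsilon, kappa, lambda, beta, zeta, alpha, iota, nu, gamma}); total cost 2 + 12 = 14.
The greedy pick S1, S5, S4 costs 22; no covering selection beats 14.

14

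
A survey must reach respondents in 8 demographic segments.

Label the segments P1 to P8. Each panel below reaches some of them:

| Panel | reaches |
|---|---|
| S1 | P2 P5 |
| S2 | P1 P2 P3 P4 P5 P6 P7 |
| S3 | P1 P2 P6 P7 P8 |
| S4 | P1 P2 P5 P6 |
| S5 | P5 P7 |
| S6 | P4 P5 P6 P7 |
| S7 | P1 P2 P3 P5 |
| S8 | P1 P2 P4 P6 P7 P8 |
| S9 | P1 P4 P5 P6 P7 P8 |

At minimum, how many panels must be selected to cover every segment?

Take {S2, S8}. Their union is {P1, P2, P3, P4, P5, P6, P7, P8}, which is all 8 segments.
No single panel has all 8 segments (the largest, S2, has 7), so 2 is optimal.

2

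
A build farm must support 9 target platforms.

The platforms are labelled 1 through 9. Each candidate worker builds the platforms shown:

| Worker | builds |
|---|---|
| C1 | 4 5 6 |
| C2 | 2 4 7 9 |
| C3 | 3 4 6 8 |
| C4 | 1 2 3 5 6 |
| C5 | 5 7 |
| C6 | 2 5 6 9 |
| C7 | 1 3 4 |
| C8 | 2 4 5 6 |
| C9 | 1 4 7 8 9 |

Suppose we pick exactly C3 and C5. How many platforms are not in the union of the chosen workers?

3

Union of C3, C5 = {3, 4, 5, 6, 7, 8}.
Not covered: 1, 2, 9 — 3 platforms.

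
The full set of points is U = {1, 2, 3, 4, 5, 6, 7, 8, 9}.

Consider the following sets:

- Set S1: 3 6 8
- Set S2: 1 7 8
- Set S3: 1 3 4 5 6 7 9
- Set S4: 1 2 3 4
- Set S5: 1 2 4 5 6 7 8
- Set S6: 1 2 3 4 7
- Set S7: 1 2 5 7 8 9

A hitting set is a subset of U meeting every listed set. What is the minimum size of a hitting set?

2

H = {1, 8} meets every set (each contains at least one member of H), and |H| = 2.
No single point lies in every set, so at least 2 are needed and 2 is optimal.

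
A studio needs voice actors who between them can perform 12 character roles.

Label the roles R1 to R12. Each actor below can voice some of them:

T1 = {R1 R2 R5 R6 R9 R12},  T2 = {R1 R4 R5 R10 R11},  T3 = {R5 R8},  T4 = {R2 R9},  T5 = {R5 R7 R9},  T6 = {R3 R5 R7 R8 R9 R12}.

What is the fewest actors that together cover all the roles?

3

T1 and T2 and T6 together: T1 ∪ T2 ∪ T6 = {R1, R2, R3, R4, R5, R6, R7, R8, R9, R10, R11, R12} — every role is covered.
Only T6 contains R3, so T6 is forced; the remaining 6 roles need at least 2 more actors (each remaining actor adds at most 4) — so at least 3 actors are needed, and 3 is optimal.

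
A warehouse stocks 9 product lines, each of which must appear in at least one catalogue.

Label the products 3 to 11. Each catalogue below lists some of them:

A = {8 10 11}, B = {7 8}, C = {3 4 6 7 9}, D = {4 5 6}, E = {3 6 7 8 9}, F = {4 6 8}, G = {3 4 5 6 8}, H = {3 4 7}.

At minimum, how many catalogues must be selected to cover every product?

Take {A, C, D}. Their union is {3, 4, 5, 6, 7, 8, 9, 10, 11}, which is all 9 products.
Only A contains 10, so A is forced; the remaining 6 products need at least 2 more catalogues (each remaining catalogue adds at most 5) — so at least 3 catalogues are needed, and 3 is optimal.

3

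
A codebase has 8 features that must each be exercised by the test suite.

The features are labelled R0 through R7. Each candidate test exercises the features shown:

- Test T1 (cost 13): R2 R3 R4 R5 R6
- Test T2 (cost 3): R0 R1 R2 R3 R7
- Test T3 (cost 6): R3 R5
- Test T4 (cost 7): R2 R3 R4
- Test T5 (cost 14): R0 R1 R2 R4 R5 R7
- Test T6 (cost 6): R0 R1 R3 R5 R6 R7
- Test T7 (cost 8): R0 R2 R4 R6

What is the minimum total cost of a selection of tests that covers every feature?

T4, T6 together cover every feature (T4 ∪ T6 = {R0, R1, R2, R3, R4, R5, R6, R7}); total cost 7 + 6 = 13.
The greedy pick T2, T6, T4 costs 16; no covering selection beats 13.

13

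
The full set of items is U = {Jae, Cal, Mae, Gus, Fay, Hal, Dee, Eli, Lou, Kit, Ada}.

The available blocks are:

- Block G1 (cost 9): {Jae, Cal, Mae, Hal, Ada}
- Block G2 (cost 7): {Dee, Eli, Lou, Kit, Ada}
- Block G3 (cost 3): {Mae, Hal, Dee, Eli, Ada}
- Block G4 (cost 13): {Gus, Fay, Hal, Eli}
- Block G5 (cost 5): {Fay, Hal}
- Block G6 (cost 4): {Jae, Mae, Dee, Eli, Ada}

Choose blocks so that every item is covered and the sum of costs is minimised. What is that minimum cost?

29

G1, G2, G4 together cover every item (G1 ∪ G2 ∪ G4 = {Jae, Cal, Mae, Gus, Fay, Hal, Dee, Eli, Lou, Kit, Ada}); total cost 9 + 7 + 13 = 29.
The greedy pick G3, G2, G6, G5, G1, G4 costs 41; no covering selection beats 29.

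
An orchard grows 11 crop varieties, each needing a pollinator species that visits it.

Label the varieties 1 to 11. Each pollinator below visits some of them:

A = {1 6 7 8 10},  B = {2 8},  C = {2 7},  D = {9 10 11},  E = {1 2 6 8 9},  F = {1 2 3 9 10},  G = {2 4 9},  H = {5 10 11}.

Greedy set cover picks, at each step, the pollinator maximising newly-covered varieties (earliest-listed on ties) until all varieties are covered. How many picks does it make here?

4

Greedy: pick A (covers 5 new) → pick F (covers 3 new) → pick H (covers 2 new) → pick G (covers 1 new). Total picks: 4.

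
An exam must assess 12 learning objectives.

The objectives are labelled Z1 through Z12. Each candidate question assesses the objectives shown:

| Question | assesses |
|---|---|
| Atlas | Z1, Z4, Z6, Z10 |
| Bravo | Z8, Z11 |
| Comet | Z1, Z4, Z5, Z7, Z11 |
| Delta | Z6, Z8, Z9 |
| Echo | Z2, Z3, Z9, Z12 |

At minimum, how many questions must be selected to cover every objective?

4

Take {Atlas, Bravo, Comet, Echo}. Their union is {Z1, Z2, Z3, Z4, Z5, Z6, Z7, Z8, Z9, Z10, Z11, Z12}, which is all 12 objectives.
No 3 of the 5 questions cover everything (all 10 combinations miss at least one objective), so 4 is optimal.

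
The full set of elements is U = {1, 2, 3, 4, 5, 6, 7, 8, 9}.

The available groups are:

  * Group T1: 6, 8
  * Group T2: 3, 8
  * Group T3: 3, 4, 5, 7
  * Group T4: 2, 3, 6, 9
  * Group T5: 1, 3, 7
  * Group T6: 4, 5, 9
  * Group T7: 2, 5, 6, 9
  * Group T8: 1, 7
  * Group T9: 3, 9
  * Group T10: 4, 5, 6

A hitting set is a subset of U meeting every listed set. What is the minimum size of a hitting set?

4

The 4 elements {1, 3, 4, 6} hit every group.
No choice of 3 elements meets every group, so 4 is the minimum.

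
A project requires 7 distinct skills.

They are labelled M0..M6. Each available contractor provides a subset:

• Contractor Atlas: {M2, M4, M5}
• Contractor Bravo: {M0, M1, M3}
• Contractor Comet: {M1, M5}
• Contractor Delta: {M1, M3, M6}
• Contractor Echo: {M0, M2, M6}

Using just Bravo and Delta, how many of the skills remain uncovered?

Union of Bravo, Delta = {M0, M1, M3, M6}.
Not covered: M2, M4, M5 — 3 skills.

3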